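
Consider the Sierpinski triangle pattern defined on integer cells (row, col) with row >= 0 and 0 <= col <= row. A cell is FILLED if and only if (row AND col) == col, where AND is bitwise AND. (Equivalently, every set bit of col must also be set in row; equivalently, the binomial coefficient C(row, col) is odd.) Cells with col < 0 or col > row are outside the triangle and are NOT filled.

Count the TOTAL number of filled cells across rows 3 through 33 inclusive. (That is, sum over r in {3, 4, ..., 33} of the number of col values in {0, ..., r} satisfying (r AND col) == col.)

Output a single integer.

r3=11 pc2: +4 =4
r4=100 pc1: +2 =6
r5=101 pc2: +4 =10
r6=110 pc2: +4 =14
r7=111 pc3: +8 =22
r8=1000 pc1: +2 =24
r9=1001 pc2: +4 =28
r10=1010 pc2: +4 =32
r11=1011 pc3: +8 =40
r12=1100 pc2: +4 =44
r13=1101 pc3: +8 =52
r14=1110 pc3: +8 =60
r15=1111 pc4: +16 =76
r16=10000 pc1: +2 =78
r17=10001 pc2: +4 =82
r18=10010 pc2: +4 =86
r19=10011 pc3: +8 =94
r20=10100 pc2: +4 =98
r21=10101 pc3: +8 =106
r22=10110 pc3: +8 =114
r23=10111 pc4: +16 =130
r24=11000 pc2: +4 =134
r25=11001 pc3: +8 =142
r26=11010 pc3: +8 =150
r27=11011 pc4: +16 =166
r28=11100 pc3: +8 =174
r29=11101 pc4: +16 =190
r30=11110 pc4: +16 =206
r31=11111 pc5: +32 =238
r32=100000 pc1: +2 =240
r33=100001 pc2: +4 =244

Answer: 244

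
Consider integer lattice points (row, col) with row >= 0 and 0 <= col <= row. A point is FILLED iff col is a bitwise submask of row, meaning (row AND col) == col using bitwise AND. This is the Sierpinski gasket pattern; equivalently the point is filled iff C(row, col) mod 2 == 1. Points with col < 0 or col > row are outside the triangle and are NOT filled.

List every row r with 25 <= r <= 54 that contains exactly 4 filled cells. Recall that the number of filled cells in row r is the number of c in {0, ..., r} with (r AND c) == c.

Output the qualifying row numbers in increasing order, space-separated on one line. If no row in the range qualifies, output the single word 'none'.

Row r has 2^popcount(r) filled cells, so we need popcount(r) = log2(4) = 2.
Scan r = 25..54 and keep those with exactly 2 one-bits:
r=25=11001 popcount=3 -> skip
r=26=11010 popcount=3 -> skip
r=27=11011 popcount=4 -> skip
r=28=11100 popcount=3 -> skip
r=29=11101 popcount=4 -> skip
r=30=11110 popcount=4 -> skip
r=31=11111 popcount=5 -> skip
r=32=100000 popcount=1 -> skip
r=33=100001 popcount=2 -> KEEP
r=34=100010 popcount=2 -> KEEP
r=35=100011 popcount=3 -> skip
r=36=100100 popcount=2 -> KEEP
r=37=100101 popcount=3 -> skip
r=38=100110 popcount=3 -> skip
r=39=100111 popcount=4 -> skip
r=40=101000 popcount=2 -> KEEP
r=41=101001 popcount=3 -> skip
r=42=101010 popcount=3 -> skip
r=43=101011 popcount=4 -> skip
r=44=101100 popcount=3 -> skip
r=45=101101 popcount=4 -> skip
r=46=101110 popcount=4 -> skip
r=47=101111 popcount=5 -> skip
r=48=110000 popcount=2 -> KEEP
r=49=110001 popcount=3 -> skip
r=50=110010 popcount=3 -> skip
r=51=110011 popcount=4 -> skip
r=52=110100 popcount=3 -> skip
r=53=110101 popcount=4 -> skip
r=54=110110 popcount=4 -> skip
Kept rows: 33 34 36 40 48

Answer: 33 34 36 40 48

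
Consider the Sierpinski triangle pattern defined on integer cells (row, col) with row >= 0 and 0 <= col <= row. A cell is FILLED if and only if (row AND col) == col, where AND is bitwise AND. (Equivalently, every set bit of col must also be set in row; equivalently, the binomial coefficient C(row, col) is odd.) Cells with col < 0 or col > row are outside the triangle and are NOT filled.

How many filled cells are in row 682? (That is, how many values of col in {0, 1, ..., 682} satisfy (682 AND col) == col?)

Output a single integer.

682 in binary = 1010101010
popcount(682) = number of 1-bits in 1010101010 = 5
A col c satisfies (682 AND c) == c iff every set bit of c is also set in 682; each of the 5 set bits of 682 can independently be on or off in c.
count = 2^5 = 32

Answer: 32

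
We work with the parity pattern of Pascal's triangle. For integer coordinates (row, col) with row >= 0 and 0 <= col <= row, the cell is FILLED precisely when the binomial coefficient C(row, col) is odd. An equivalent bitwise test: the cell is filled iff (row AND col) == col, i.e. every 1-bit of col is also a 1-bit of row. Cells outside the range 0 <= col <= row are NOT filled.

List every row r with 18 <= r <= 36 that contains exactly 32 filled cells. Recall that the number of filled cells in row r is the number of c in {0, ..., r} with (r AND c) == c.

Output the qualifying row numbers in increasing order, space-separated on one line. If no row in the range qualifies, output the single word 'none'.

Answer: 31

Derivation:
Row r has 2^popcount(r) filled cells, so we need popcount(r) = log2(32) = 5.
Scan r = 18..36 and keep those with exactly 5 one-bits:
r=18=10010 popcount=2 -> skip
r=19=10011 popcount=3 -> skip
r=20=10100 popcount=2 -> skip
r=21=10101 popcount=3 -> skip
r=22=10110 popcount=3 -> skip
r=23=10111 popcount=4 -> skip
r=24=11000 popcount=2 -> skip
r=25=11001 popcount=3 -> skip
r=26=11010 popcount=3 -> skip
r=27=11011 popcount=4 -> skip
r=28=11100 popcount=3 -> skip
r=29=11101 popcount=4 -> skip
r=30=11110 popcount=4 -> skip
r=31=11111 popcount=5 -> KEEP
r=32=100000 popcount=1 -> skip
r=33=100001 popcount=2 -> skip
r=34=100010 popcount=2 -> skip
r=35=100011 popcount=3 -> skip
r=36=100100 popcount=2 -> skip
Kept rows: 31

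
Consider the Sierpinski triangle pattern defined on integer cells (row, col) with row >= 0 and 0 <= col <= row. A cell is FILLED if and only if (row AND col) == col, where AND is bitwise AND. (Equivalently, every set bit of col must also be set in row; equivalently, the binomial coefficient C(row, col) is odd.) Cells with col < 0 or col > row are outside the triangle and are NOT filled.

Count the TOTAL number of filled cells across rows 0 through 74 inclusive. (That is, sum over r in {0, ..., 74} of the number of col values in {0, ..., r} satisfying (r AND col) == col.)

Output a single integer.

r0=0 pc0: +1 =1
r1=1 pc1: +2 =3
r2=10 pc1: +2 =5
r3=11 pc2: +4 =9
r4=100 pc1: +2 =11
r5=101 pc2: +4 =15
r6=110 pc2: +4 =19
r7=111 pc3: +8 =27
r8=1000 pc1: +2 =29
r9=1001 pc2: +4 =33
r10=1010 pc2: +4 =37
r11=1011 pc3: +8 =45
r12=1100 pc2: +4 =49
r13=1101 pc3: +8 =57
r14=1110 pc3: +8 =65
r15=1111 pc4: +16 =81
r16=10000 pc1: +2 =83
r17=10001 pc2: +4 =87
r18=10010 pc2: +4 =91
r19=10011 pc3: +8 =99
r20=10100 pc2: +4 =103
r21=10101 pc3: +8 =111
r22=10110 pc3: +8 =119
r23=10111 pc4: +16 =135
r24=11000 pc2: +4 =139
r25=11001 pc3: +8 =147
r26=11010 pc3: +8 =155
r27=11011 pc4: +16 =171
r28=11100 pc3: +8 =179
r29=11101 pc4: +16 =195
r30=11110 pc4: +16 =211
r31=11111 pc5: +32 =243
r32=100000 pc1: +2 =245
r33=100001 pc2: +4 =249
r34=100010 pc2: +4 =253
r35=100011 pc3: +8 =261
r36=100100 pc2: +4 =265
r37=100101 pc3: +8 =273
r38=100110 pc3: +8 =281
r39=100111 pc4: +16 =297
r40=101000 pc2: +4 =301
r41=101001 pc3: +8 =309
r42=101010 pc3: +8 =317
r43=101011 pc4: +16 =333
r44=101100 pc3: +8 =341
r45=101101 pc4: +16 =357
r46=101110 pc4: +16 =373
r47=101111 pc5: +32 =405
r48=110000 pc2: +4 =409
r49=110001 pc3: +8 =417
r50=110010 pc3: +8 =425
r51=110011 pc4: +16 =441
r52=110100 pc3: +8 =449
r53=110101 pc4: +16 =465
r54=110110 pc4: +16 =481
r55=110111 pc5: +32 =513
r56=111000 pc3: +8 =521
r57=111001 pc4: +16 =537
r58=111010 pc4: +16 =553
r59=111011 pc5: +32 =585
r60=111100 pc4: +16 =601
r61=111101 pc5: +32 =633
r62=111110 pc5: +32 =665
r63=111111 pc6: +64 =729
r64=1000000 pc1: +2 =731
r65=1000001 pc2: +4 =735
r66=1000010 pc2: +4 =739
r67=1000011 pc3: +8 =747
r68=1000100 pc2: +4 =751
r69=1000101 pc3: +8 =759
r70=1000110 pc3: +8 =767
r71=1000111 pc4: +16 =783
r72=1001000 pc2: +4 =787
r73=1001001 pc3: +8 =795
r74=1001010 pc3: +8 =803

Answer: 803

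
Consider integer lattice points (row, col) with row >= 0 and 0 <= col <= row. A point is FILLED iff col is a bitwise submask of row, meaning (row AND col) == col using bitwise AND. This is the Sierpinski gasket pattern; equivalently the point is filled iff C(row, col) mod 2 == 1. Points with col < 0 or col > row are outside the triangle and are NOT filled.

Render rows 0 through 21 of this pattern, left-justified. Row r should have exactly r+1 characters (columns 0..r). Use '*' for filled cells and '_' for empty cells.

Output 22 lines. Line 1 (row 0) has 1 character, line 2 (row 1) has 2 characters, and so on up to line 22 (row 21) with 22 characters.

r0=0: *
r1=1: **
r2=10: *_*
r3=11: ****
r4=100: *___*
r5=101: **__**
r6=110: *_*_*_*
r7=111: ********
r8=1000: *_______*
r9=1001: **______**
r10=1010: *_*_____*_*
r11=1011: ****____****
r12=1100: *___*___*___*
r13=1101: **__**__**__**
r14=1110: *_*_*_*_*_*_*_*
r15=1111: ****************
r16=10000: *_______________*
r17=10001: **______________**
r18=10010: *_*_____________*_*
r19=10011: ****____________****
r20=10100: *___*___________*___*
r21=10101: **__**__________**__**

Answer: *
**
*_*
****
*___*
**__**
*_*_*_*
********
*_______*
**______**
*_*_____*_*
****____****
*___*___*___*
**__**__**__**
*_*_*_*_*_*_*_*
****************
*_______________*
**______________**
*_*_____________*_*
****____________****
*___*___________*___*
**__**__________**__**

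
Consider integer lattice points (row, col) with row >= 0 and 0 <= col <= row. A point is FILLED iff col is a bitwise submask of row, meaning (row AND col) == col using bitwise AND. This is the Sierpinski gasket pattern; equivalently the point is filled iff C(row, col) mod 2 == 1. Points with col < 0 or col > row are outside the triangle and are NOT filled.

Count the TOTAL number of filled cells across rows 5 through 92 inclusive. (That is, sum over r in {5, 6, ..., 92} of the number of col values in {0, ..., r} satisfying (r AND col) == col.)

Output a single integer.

r5=101 pc2: +4 =4
r6=110 pc2: +4 =8
r7=111 pc3: +8 =16
r8=1000 pc1: +2 =18
r9=1001 pc2: +4 =22
r10=1010 pc2: +4 =26
r11=1011 pc3: +8 =34
r12=1100 pc2: +4 =38
r13=1101 pc3: +8 =46
r14=1110 pc3: +8 =54
r15=1111 pc4: +16 =70
r16=10000 pc1: +2 =72
r17=10001 pc2: +4 =76
r18=10010 pc2: +4 =80
r19=10011 pc3: +8 =88
r20=10100 pc2: +4 =92
r21=10101 pc3: +8 =100
r22=10110 pc3: +8 =108
r23=10111 pc4: +16 =124
r24=11000 pc2: +4 =128
r25=11001 pc3: +8 =136
r26=11010 pc3: +8 =144
r27=11011 pc4: +16 =160
r28=11100 pc3: +8 =168
r29=11101 pc4: +16 =184
r30=11110 pc4: +16 =200
r31=11111 pc5: +32 =232
r32=100000 pc1: +2 =234
r33=100001 pc2: +4 =238
r34=100010 pc2: +4 =242
r35=100011 pc3: +8 =250
r36=100100 pc2: +4 =254
r37=100101 pc3: +8 =262
r38=100110 pc3: +8 =270
r39=100111 pc4: +16 =286
r40=101000 pc2: +4 =290
r41=101001 pc3: +8 =298
r42=101010 pc3: +8 =306
r43=101011 pc4: +16 =322
r44=101100 pc3: +8 =330
r45=101101 pc4: +16 =346
r46=101110 pc4: +16 =362
r47=101111 pc5: +32 =394
r48=110000 pc2: +4 =398
r49=110001 pc3: +8 =406
r50=110010 pc3: +8 =414
r51=110011 pc4: +16 =430
r52=110100 pc3: +8 =438
r53=110101 pc4: +16 =454
r54=110110 pc4: +16 =470
r55=110111 pc5: +32 =502
r56=111000 pc3: +8 =510
r57=111001 pc4: +16 =526
r58=111010 pc4: +16 =542
r59=111011 pc5: +32 =574
r60=111100 pc4: +16 =590
r61=111101 pc5: +32 =622
r62=111110 pc5: +32 =654
r63=111111 pc6: +64 =718
r64=1000000 pc1: +2 =720
r65=1000001 pc2: +4 =724
r66=1000010 pc2: +4 =728
r67=1000011 pc3: +8 =736
r68=1000100 pc2: +4 =740
r69=1000101 pc3: +8 =748
r70=1000110 pc3: +8 =756
r71=1000111 pc4: +16 =772
r72=1001000 pc2: +4 =776
r73=1001001 pc3: +8 =784
r74=1001010 pc3: +8 =792
r75=1001011 pc4: +16 =808
r76=1001100 pc3: +8 =816
r77=1001101 pc4: +16 =832
r78=1001110 pc4: +16 =848
r79=1001111 pc5: +32 =880
r80=1010000 pc2: +4 =884
r81=1010001 pc3: +8 =892
r82=1010010 pc3: +8 =900
r83=1010011 pc4: +16 =916
r84=1010100 pc3: +8 =924
r85=1010101 pc4: +16 =940
r86=1010110 pc4: +16 =956
r87=1010111 pc5: +32 =988
r88=1011000 pc3: +8 =996
r89=1011001 pc4: +16 =1012
r90=1011010 pc4: +16 =1028
r91=1011011 pc5: +32 =1060
r92=1011100 pc4: +16 =1076

Answer: 1076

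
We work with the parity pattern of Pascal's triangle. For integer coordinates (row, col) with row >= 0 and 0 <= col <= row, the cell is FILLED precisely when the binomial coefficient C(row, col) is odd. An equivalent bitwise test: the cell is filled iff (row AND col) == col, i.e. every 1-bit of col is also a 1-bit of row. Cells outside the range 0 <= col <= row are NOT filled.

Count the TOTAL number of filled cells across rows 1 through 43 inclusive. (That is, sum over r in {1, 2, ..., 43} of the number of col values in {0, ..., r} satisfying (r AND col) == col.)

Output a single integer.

r1=1 pc1: +2 =2
r2=10 pc1: +2 =4
r3=11 pc2: +4 =8
r4=100 pc1: +2 =10
r5=101 pc2: +4 =14
r6=110 pc2: +4 =18
r7=111 pc3: +8 =26
r8=1000 pc1: +2 =28
r9=1001 pc2: +4 =32
r10=1010 pc2: +4 =36
r11=1011 pc3: +8 =44
r12=1100 pc2: +4 =48
r13=1101 pc3: +8 =56
r14=1110 pc3: +8 =64
r15=1111 pc4: +16 =80
r16=10000 pc1: +2 =82
r17=10001 pc2: +4 =86
r18=10010 pc2: +4 =90
r19=10011 pc3: +8 =98
r20=10100 pc2: +4 =102
r21=10101 pc3: +8 =110
r22=10110 pc3: +8 =118
r23=10111 pc4: +16 =134
r24=11000 pc2: +4 =138
r25=11001 pc3: +8 =146
r26=11010 pc3: +8 =154
r27=11011 pc4: +16 =170
r28=11100 pc3: +8 =178
r29=11101 pc4: +16 =194
r30=11110 pc4: +16 =210
r31=11111 pc5: +32 =242
r32=100000 pc1: +2 =244
r33=100001 pc2: +4 =248
r34=100010 pc2: +4 =252
r35=100011 pc3: +8 =260
r36=100100 pc2: +4 =264
r37=100101 pc3: +8 =272
r38=100110 pc3: +8 =280
r39=100111 pc4: +16 =296
r40=101000 pc2: +4 =300
r41=101001 pc3: +8 =308
r42=101010 pc3: +8 =316
r43=101011 pc4: +16 =332

Answer: 332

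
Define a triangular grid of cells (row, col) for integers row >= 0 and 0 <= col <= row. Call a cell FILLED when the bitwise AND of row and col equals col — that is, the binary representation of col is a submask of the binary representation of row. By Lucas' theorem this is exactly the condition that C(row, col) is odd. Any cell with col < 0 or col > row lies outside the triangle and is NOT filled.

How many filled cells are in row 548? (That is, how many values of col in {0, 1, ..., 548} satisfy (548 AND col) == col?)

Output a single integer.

Answer: 8

Derivation:
548 in binary = 1000100100
popcount(548) = number of 1-bits in 1000100100 = 3
A col c satisfies (548 AND c) == c iff every set bit of c is also set in 548; each of the 3 set bits of 548 can independently be on or off in c.
count = 2^3 = 8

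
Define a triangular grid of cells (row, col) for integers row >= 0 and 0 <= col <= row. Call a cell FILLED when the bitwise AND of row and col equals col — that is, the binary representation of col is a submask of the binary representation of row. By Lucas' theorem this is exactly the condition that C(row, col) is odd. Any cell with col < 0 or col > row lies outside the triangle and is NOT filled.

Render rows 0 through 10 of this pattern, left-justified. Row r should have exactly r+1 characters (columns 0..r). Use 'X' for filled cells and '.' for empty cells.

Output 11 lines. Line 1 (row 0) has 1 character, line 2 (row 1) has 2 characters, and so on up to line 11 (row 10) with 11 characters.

r0=0: X
r1=1: XX
r2=10: X.X
r3=11: XXXX
r4=100: X...X
r5=101: XX..XX
r6=110: X.X.X.X
r7=111: XXXXXXXX
r8=1000: X.......X
r9=1001: XX......XX
r10=1010: X.X.....X.X

Answer: X
XX
X.X
XXXX
X...X
XX..XX
X.X.X.X
XXXXXXXX
X.......X
XX......XX
X.X.....X.X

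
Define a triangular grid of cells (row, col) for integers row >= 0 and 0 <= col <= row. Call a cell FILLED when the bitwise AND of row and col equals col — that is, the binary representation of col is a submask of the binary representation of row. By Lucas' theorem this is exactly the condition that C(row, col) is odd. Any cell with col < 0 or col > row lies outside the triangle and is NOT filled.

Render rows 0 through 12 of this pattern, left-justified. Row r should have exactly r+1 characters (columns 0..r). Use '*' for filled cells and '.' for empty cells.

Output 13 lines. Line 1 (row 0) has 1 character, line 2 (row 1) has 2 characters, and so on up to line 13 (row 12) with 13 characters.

Answer: *
**
*.*
****
*...*
**..**
*.*.*.*
********
*.......*
**......**
*.*.....*.*
****....****
*...*...*...*

Derivation:
r0=0: *
r1=1: **
r2=10: *.*
r3=11: ****
r4=100: *...*
r5=101: **..**
r6=110: *.*.*.*
r7=111: ********
r8=1000: *.......*
r9=1001: **......**
r10=1010: *.*.....*.*
r11=1011: ****....****
r12=1100: *...*...*...*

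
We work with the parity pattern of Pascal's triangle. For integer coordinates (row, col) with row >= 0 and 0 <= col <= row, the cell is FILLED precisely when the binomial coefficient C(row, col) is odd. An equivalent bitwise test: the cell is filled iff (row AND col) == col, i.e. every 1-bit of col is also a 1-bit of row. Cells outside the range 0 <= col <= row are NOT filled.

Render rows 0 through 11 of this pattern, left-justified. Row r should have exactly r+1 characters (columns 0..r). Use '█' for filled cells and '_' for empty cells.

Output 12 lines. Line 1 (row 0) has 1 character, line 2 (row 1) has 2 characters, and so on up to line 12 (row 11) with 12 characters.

Answer: █
██
█_█
████
█___█
██__██
█_█_█_█
████████
█_______█
██______██
█_█_____█_█
████____████

Derivation:
r0=0: █
r1=1: ██
r2=10: █_█
r3=11: ████
r4=100: █___█
r5=101: ██__██
r6=110: █_█_█_█
r7=111: ████████
r8=1000: █_______█
r9=1001: ██______██
r10=1010: █_█_____█_█
r11=1011: ████____████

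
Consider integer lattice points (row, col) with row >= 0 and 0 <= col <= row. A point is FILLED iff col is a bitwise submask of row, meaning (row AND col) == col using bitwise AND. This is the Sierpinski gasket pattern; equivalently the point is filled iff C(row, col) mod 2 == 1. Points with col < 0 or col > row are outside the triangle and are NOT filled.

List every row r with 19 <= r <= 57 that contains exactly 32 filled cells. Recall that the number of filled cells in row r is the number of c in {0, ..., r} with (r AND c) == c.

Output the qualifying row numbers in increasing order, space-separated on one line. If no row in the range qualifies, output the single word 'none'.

Answer: 31 47 55

Derivation:
Row r has 2^popcount(r) filled cells, so we need popcount(r) = log2(32) = 5.
Scan r = 19..57 and keep those with exactly 5 one-bits:
r=19=10011 popcount=3 -> skip
r=20=10100 popcount=2 -> skip
r=21=10101 popcount=3 -> skip
r=22=10110 popcount=3 -> skip
r=23=10111 popcount=4 -> skip
r=24=11000 popcount=2 -> skip
r=25=11001 popcount=3 -> skip
r=26=11010 popcount=3 -> skip
r=27=11011 popcount=4 -> skip
r=28=11100 popcount=3 -> skip
r=29=11101 popcount=4 -> skip
r=30=11110 popcount=4 -> skip
r=31=11111 popcount=5 -> KEEP
r=32=100000 popcount=1 -> skip
r=33=100001 popcount=2 -> skip
r=34=100010 popcount=2 -> skip
r=35=100011 popcount=3 -> skip
r=36=100100 popcount=2 -> skip
r=37=100101 popcount=3 -> skip
r=38=100110 popcount=3 -> skip
r=39=100111 popcount=4 -> skip
r=40=101000 popcount=2 -> skip
r=41=101001 popcount=3 -> skip
r=42=101010 popcount=3 -> skip
r=43=101011 popcount=4 -> skip
r=44=101100 popcount=3 -> skip
r=45=101101 popcount=4 -> skip
r=46=101110 popcount=4 -> skip
r=47=101111 popcount=5 -> KEEP
r=48=110000 popcount=2 -> skip
r=49=110001 popcount=3 -> skip
r=50=110010 popcount=3 -> skip
r=51=110011 popcount=4 -> skip
r=52=110100 popcount=3 -> skip
r=53=110101 popcount=4 -> skip
r=54=110110 popcount=4 -> skip
r=55=110111 popcount=5 -> KEEP
r=56=111000 popcount=3 -> skip
r=57=111001 popcount=4 -> skip
Kept rows: 31 47 55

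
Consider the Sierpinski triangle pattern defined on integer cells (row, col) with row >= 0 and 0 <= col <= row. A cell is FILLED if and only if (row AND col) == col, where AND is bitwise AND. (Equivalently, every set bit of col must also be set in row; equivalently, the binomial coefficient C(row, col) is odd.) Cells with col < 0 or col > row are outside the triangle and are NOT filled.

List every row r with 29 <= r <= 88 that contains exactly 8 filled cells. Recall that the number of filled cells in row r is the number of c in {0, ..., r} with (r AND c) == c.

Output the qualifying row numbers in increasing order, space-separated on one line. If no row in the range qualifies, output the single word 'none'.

Row r has 2^popcount(r) filled cells, so we need popcount(r) = log2(8) = 3.
Scan r = 29..88 and keep those with exactly 3 one-bits:
r=29=11101 popcount=4 -> skip
r=30=11110 popcount=4 -> skip
r=31=11111 popcount=5 -> skip
r=32=100000 popcount=1 -> skip
r=33=100001 popcount=2 -> skip
r=34=100010 popcount=2 -> skip
r=35=100011 popcount=3 -> KEEP
r=36=100100 popcount=2 -> skip
r=37=100101 popcount=3 -> KEEP
r=38=100110 popcount=3 -> KEEP
r=39=100111 popcount=4 -> skip
r=40=101000 popcount=2 -> skip
r=41=101001 popcount=3 -> KEEP
r=42=101010 popcount=3 -> KEEP
r=43=101011 popcount=4 -> skip
r=44=101100 popcount=3 -> KEEP
r=45=101101 popcount=4 -> skip
r=46=101110 popcount=4 -> skip
r=47=101111 popcount=5 -> skip
r=48=110000 popcount=2 -> skip
r=49=110001 popcount=3 -> KEEP
r=50=110010 popcount=3 -> KEEP
r=51=110011 popcount=4 -> skip
r=52=110100 popcount=3 -> KEEP
r=53=110101 popcount=4 -> skip
r=54=110110 popcount=4 -> skip
r=55=110111 popcount=5 -> skip
r=56=111000 popcount=3 -> KEEP
r=57=111001 popcount=4 -> skip
r=58=111010 popcount=4 -> skip
r=59=111011 popcount=5 -> skip
r=60=111100 popcount=4 -> skip
r=61=111101 popcount=5 -> skip
r=62=111110 popcount=5 -> skip
r=63=111111 popcount=6 -> skip
r=64=1000000 popcount=1 -> skip
r=65=1000001 popcount=2 -> skip
r=66=1000010 popcount=2 -> skip
r=67=1000011 popcount=3 -> KEEP
r=68=1000100 popcount=2 -> skip
r=69=1000101 popcount=3 -> KEEP
r=70=1000110 popcount=3 -> KEEP
r=71=1000111 popcount=4 -> skip
r=72=1001000 popcount=2 -> skip
r=73=1001001 popcount=3 -> KEEP
r=74=1001010 popcount=3 -> KEEP
r=75=1001011 popcount=4 -> skip
r=76=1001100 popcount=3 -> KEEP
r=77=1001101 popcount=4 -> skip
r=78=1001110 popcount=4 -> skip
r=79=1001111 popcount=5 -> skip
r=80=1010000 popcount=2 -> skip
r=81=1010001 popcount=3 -> KEEP
r=82=1010010 popcount=3 -> KEEP
r=83=1010011 popcount=4 -> skip
r=84=1010100 popcount=3 -> KEEP
r=85=1010101 popcount=4 -> skip
r=86=1010110 popcount=4 -> skip
r=87=1010111 popcount=5 -> skip
r=88=1011000 popcount=3 -> KEEP
Kept rows: 35 37 38 41 42 44 49 50 52 56 67 69 70 73 74 76 81 82 84 88

Answer: 35 37 38 41 42 44 49 50 52 56 67 69 70 73 74 76 81 82 84 88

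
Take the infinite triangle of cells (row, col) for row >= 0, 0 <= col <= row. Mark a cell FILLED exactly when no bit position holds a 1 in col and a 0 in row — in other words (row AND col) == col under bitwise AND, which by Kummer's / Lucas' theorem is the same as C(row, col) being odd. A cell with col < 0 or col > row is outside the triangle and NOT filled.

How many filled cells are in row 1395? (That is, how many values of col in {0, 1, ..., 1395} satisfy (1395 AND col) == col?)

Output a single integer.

1395 in binary = 10101110011
popcount(1395) = number of 1-bits in 10101110011 = 7
A col c satisfies (1395 AND c) == c iff every set bit of c is also set in 1395; each of the 7 set bits of 1395 can independently be on or off in c.
count = 2^7 = 128

Answer: 128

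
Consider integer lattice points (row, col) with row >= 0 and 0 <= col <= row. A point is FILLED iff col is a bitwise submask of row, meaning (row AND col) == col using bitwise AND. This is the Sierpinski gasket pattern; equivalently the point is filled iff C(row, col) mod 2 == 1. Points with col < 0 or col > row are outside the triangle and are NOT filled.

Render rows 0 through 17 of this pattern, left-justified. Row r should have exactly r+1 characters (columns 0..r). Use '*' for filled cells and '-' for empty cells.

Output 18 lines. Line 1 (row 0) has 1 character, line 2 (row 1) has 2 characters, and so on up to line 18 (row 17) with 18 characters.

Answer: *
**
*-*
****
*---*
**--**
*-*-*-*
********
*-------*
**------**
*-*-----*-*
****----****
*---*---*---*
**--**--**--**
*-*-*-*-*-*-*-*
****************
*---------------*
**--------------**

Derivation:
r0=0: *
r1=1: **
r2=10: *-*
r3=11: ****
r4=100: *---*
r5=101: **--**
r6=110: *-*-*-*
r7=111: ********
r8=1000: *-------*
r9=1001: **------**
r10=1010: *-*-----*-*
r11=1011: ****----****
r12=1100: *---*---*---*
r13=1101: **--**--**--**
r14=1110: *-*-*-*-*-*-*-*
r15=1111: ****************
r16=10000: *---------------*
r17=10001: **--------------**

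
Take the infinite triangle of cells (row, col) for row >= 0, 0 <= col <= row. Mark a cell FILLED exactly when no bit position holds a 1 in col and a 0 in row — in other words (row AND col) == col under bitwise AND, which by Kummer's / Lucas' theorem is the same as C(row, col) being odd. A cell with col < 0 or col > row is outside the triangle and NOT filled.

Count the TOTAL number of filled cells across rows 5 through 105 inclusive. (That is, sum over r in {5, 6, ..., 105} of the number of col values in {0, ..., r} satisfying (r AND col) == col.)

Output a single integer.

Answer: 1336

Derivation:
r5=101 pc2: +4 =4
r6=110 pc2: +4 =8
r7=111 pc3: +8 =16
r8=1000 pc1: +2 =18
r9=1001 pc2: +4 =22
r10=1010 pc2: +4 =26
r11=1011 pc3: +8 =34
r12=1100 pc2: +4 =38
r13=1101 pc3: +8 =46
r14=1110 pc3: +8 =54
r15=1111 pc4: +16 =70
r16=10000 pc1: +2 =72
r17=10001 pc2: +4 =76
r18=10010 pc2: +4 =80
r19=10011 pc3: +8 =88
r20=10100 pc2: +4 =92
r21=10101 pc3: +8 =100
r22=10110 pc3: +8 =108
r23=10111 pc4: +16 =124
r24=11000 pc2: +4 =128
r25=11001 pc3: +8 =136
r26=11010 pc3: +8 =144
r27=11011 pc4: +16 =160
r28=11100 pc3: +8 =168
r29=11101 pc4: +16 =184
r30=11110 pc4: +16 =200
r31=11111 pc5: +32 =232
r32=100000 pc1: +2 =234
r33=100001 pc2: +4 =238
r34=100010 pc2: +4 =242
r35=100011 pc3: +8 =250
r36=100100 pc2: +4 =254
r37=100101 pc3: +8 =262
r38=100110 pc3: +8 =270
r39=100111 pc4: +16 =286
r40=101000 pc2: +4 =290
r41=101001 pc3: +8 =298
r42=101010 pc3: +8 =306
r43=101011 pc4: +16 =322
r44=101100 pc3: +8 =330
r45=101101 pc4: +16 =346
r46=101110 pc4: +16 =362
r47=101111 pc5: +32 =394
r48=110000 pc2: +4 =398
r49=110001 pc3: +8 =406
r50=110010 pc3: +8 =414
r51=110011 pc4: +16 =430
r52=110100 pc3: +8 =438
r53=110101 pc4: +16 =454
r54=110110 pc4: +16 =470
r55=110111 pc5: +32 =502
r56=111000 pc3: +8 =510
r57=111001 pc4: +16 =526
r58=111010 pc4: +16 =542
r59=111011 pc5: +32 =574
r60=111100 pc4: +16 =590
r61=111101 pc5: +32 =622
r62=111110 pc5: +32 =654
r63=111111 pc6: +64 =718
r64=1000000 pc1: +2 =720
r65=1000001 pc2: +4 =724
r66=1000010 pc2: +4 =728
r67=1000011 pc3: +8 =736
r68=1000100 pc2: +4 =740
r69=1000101 pc3: +8 =748
r70=1000110 pc3: +8 =756
r71=1000111 pc4: +16 =772
r72=1001000 pc2: +4 =776
r73=1001001 pc3: +8 =784
r74=1001010 pc3: +8 =792
r75=1001011 pc4: +16 =808
r76=1001100 pc3: +8 =816
r77=1001101 pc4: +16 =832
r78=1001110 pc4: +16 =848
r79=1001111 pc5: +32 =880
r80=1010000 pc2: +4 =884
r81=1010001 pc3: +8 =892
r82=1010010 pc3: +8 =900
r83=1010011 pc4: +16 =916
r84=1010100 pc3: +8 =924
r85=1010101 pc4: +16 =940
r86=1010110 pc4: +16 =956
r87=1010111 pc5: +32 =988
r88=1011000 pc3: +8 =996
r89=1011001 pc4: +16 =1012
r90=1011010 pc4: +16 =1028
r91=1011011 pc5: +32 =1060
r92=1011100 pc4: +16 =1076
r93=1011101 pc5: +32 =1108
r94=1011110 pc5: +32 =1140
r95=1011111 pc6: +64 =1204
r96=1100000 pc2: +4 =1208
r97=1100001 pc3: +8 =1216
r98=1100010 pc3: +8 =1224
r99=1100011 pc4: +16 =1240
r100=1100100 pc3: +8 =1248
r101=1100101 pc4: +16 =1264
r102=1100110 pc4: +16 =1280
r103=1100111 pc5: +32 =1312
r104=1101000 pc3: +8 =1320
r105=1101001 pc4: +16 =1336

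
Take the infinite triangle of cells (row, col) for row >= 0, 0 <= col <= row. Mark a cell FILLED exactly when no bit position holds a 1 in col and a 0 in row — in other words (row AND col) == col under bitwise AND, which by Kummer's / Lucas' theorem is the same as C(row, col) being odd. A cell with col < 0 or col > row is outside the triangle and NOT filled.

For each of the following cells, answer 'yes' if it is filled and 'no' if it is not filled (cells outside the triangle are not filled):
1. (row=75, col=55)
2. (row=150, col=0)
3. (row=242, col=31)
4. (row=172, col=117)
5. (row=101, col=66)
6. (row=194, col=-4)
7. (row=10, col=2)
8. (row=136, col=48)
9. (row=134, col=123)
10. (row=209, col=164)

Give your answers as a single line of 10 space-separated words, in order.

Answer: no yes no no no no yes no no no

Derivation:
(75,55): row=0b1001011, col=0b110111, row AND col = 0b11 = 3; 3 != 55 -> empty
(150,0): row=0b10010110, col=0b0, row AND col = 0b0 = 0; 0 == 0 -> filled
(242,31): row=0b11110010, col=0b11111, row AND col = 0b10010 = 18; 18 != 31 -> empty
(172,117): row=0b10101100, col=0b1110101, row AND col = 0b100100 = 36; 36 != 117 -> empty
(101,66): row=0b1100101, col=0b1000010, row AND col = 0b1000000 = 64; 64 != 66 -> empty
(194,-4): col outside [0, 194] -> not filled
(10,2): row=0b1010, col=0b10, row AND col = 0b10 = 2; 2 == 2 -> filled
(136,48): row=0b10001000, col=0b110000, row AND col = 0b0 = 0; 0 != 48 -> empty
(134,123): row=0b10000110, col=0b1111011, row AND col = 0b10 = 2; 2 != 123 -> empty
(209,164): row=0b11010001, col=0b10100100, row AND col = 0b10000000 = 128; 128 != 164 -> empty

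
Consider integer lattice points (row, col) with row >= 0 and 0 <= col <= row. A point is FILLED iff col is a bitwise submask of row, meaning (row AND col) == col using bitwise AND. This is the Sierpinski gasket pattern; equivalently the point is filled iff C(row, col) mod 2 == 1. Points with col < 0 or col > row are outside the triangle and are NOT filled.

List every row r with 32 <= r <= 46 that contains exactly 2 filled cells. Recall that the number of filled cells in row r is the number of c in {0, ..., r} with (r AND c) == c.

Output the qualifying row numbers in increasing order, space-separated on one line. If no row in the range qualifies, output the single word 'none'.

Answer: 32

Derivation:
Row r has 2^popcount(r) filled cells, so we need popcount(r) = log2(2) = 1.
Scan r = 32..46 and keep those with exactly 1 one-bits:
r=32=100000 popcount=1 -> KEEP
r=33=100001 popcount=2 -> skip
r=34=100010 popcount=2 -> skip
r=35=100011 popcount=3 -> skip
r=36=100100 popcount=2 -> skip
r=37=100101 popcount=3 -> skip
r=38=100110 popcount=3 -> skip
r=39=100111 popcount=4 -> skip
r=40=101000 popcount=2 -> skip
r=41=101001 popcount=3 -> skip
r=42=101010 popcount=3 -> skip
r=43=101011 popcount=4 -> skip
r=44=101100 popcount=3 -> skip
r=45=101101 popcount=4 -> skip
r=46=101110 popcount=4 -> skip
Kept rows: 32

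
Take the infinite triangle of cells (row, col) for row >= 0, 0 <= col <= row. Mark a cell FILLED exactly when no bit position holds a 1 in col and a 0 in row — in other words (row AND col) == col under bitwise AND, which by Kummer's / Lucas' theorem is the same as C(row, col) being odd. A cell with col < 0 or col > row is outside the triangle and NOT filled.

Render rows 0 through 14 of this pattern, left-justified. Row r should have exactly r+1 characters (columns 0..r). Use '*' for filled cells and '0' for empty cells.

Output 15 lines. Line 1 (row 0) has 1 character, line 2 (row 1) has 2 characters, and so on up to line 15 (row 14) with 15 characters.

Answer: *
**
*0*
****
*000*
**00**
*0*0*0*
********
*0000000*
**000000**
*0*00000*0*
****0000****
*000*000*000*
**00**00**00**
*0*0*0*0*0*0*0*

Derivation:
r0=0: *
r1=1: **
r2=10: *0*
r3=11: ****
r4=100: *000*
r5=101: **00**
r6=110: *0*0*0*
r7=111: ********
r8=1000: *0000000*
r9=1001: **000000**
r10=1010: *0*00000*0*
r11=1011: ****0000****
r12=1100: *000*000*000*
r13=1101: **00**00**00**
r14=1110: *0*0*0*0*0*0*0*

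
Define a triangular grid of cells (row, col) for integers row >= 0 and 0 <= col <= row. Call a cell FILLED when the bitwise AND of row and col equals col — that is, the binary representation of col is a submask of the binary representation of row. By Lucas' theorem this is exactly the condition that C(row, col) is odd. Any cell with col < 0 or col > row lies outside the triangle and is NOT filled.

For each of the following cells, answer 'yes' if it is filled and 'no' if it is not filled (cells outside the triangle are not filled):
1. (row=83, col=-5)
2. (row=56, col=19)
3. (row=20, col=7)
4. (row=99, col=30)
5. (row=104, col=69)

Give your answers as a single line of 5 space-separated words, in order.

Answer: no no no no no

Derivation:
(83,-5): col outside [0, 83] -> not filled
(56,19): row=0b111000, col=0b10011, row AND col = 0b10000 = 16; 16 != 19 -> empty
(20,7): row=0b10100, col=0b111, row AND col = 0b100 = 4; 4 != 7 -> empty
(99,30): row=0b1100011, col=0b11110, row AND col = 0b10 = 2; 2 != 30 -> empty
(104,69): row=0b1101000, col=0b1000101, row AND col = 0b1000000 = 64; 64 != 69 -> empty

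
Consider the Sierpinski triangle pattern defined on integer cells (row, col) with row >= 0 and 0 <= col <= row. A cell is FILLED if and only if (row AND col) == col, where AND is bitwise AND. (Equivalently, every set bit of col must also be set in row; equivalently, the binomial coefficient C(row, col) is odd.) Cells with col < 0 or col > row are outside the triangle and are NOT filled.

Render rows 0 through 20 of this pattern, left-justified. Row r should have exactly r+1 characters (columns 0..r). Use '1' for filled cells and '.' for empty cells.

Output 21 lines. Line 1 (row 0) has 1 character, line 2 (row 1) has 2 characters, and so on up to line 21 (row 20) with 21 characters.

Answer: 1
11
1.1
1111
1...1
11..11
1.1.1.1
11111111
1.......1
11......11
1.1.....1.1
1111....1111
1...1...1...1
11..11..11..11
1.1.1.1.1.1.1.1
1111111111111111
1...............1
11..............11
1.1.............1.1
1111............1111
1...1...........1...1

Derivation:
r0=0: 1
r1=1: 11
r2=10: 1.1
r3=11: 1111
r4=100: 1...1
r5=101: 11..11
r6=110: 1.1.1.1
r7=111: 11111111
r8=1000: 1.......1
r9=1001: 11......11
r10=1010: 1.1.....1.1
r11=1011: 1111....1111
r12=1100: 1...1...1...1
r13=1101: 11..11..11..11
r14=1110: 1.1.1.1.1.1.1.1
r15=1111: 1111111111111111
r16=10000: 1...............1
r17=10001: 11..............11
r18=10010: 1.1.............1.1
r19=10011: 1111............1111
r20=10100: 1...1...........1...1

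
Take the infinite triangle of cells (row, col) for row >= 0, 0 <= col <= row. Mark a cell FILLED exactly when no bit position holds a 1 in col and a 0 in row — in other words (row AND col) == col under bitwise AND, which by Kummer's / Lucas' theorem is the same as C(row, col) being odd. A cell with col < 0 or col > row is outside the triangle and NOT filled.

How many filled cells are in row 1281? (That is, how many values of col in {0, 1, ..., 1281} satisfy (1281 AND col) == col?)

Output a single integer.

1281 in binary = 10100000001
popcount(1281) = number of 1-bits in 10100000001 = 3
A col c satisfies (1281 AND c) == c iff every set bit of c is also set in 1281; each of the 3 set bits of 1281 can independently be on or off in c.
count = 2^3 = 8

Answer: 8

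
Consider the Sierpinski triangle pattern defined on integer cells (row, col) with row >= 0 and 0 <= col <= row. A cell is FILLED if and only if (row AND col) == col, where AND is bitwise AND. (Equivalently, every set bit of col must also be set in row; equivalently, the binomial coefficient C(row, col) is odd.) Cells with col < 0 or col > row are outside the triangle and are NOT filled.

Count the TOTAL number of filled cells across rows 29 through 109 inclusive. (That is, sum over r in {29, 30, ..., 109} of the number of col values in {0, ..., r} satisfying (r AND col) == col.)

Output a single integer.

r29=11101 pc4: +16 =16
r30=11110 pc4: +16 =32
r31=11111 pc5: +32 =64
r32=100000 pc1: +2 =66
r33=100001 pc2: +4 =70
r34=100010 pc2: +4 =74
r35=100011 pc3: +8 =82
r36=100100 pc2: +4 =86
r37=100101 pc3: +8 =94
r38=100110 pc3: +8 =102
r39=100111 pc4: +16 =118
r40=101000 pc2: +4 =122
r41=101001 pc3: +8 =130
r42=101010 pc3: +8 =138
r43=101011 pc4: +16 =154
r44=101100 pc3: +8 =162
r45=101101 pc4: +16 =178
r46=101110 pc4: +16 =194
r47=101111 pc5: +32 =226
r48=110000 pc2: +4 =230
r49=110001 pc3: +8 =238
r50=110010 pc3: +8 =246
r51=110011 pc4: +16 =262
r52=110100 pc3: +8 =270
r53=110101 pc4: +16 =286
r54=110110 pc4: +16 =302
r55=110111 pc5: +32 =334
r56=111000 pc3: +8 =342
r57=111001 pc4: +16 =358
r58=111010 pc4: +16 =374
r59=111011 pc5: +32 =406
r60=111100 pc4: +16 =422
r61=111101 pc5: +32 =454
r62=111110 pc5: +32 =486
r63=111111 pc6: +64 =550
r64=1000000 pc1: +2 =552
r65=1000001 pc2: +4 =556
r66=1000010 pc2: +4 =560
r67=1000011 pc3: +8 =568
r68=1000100 pc2: +4 =572
r69=1000101 pc3: +8 =580
r70=1000110 pc3: +8 =588
r71=1000111 pc4: +16 =604
r72=1001000 pc2: +4 =608
r73=1001001 pc3: +8 =616
r74=1001010 pc3: +8 =624
r75=1001011 pc4: +16 =640
r76=1001100 pc3: +8 =648
r77=1001101 pc4: +16 =664
r78=1001110 pc4: +16 =680
r79=1001111 pc5: +32 =712
r80=1010000 pc2: +4 =716
r81=1010001 pc3: +8 =724
r82=1010010 pc3: +8 =732
r83=1010011 pc4: +16 =748
r84=1010100 pc3: +8 =756
r85=1010101 pc4: +16 =772
r86=1010110 pc4: +16 =788
r87=1010111 pc5: +32 =820
r88=1011000 pc3: +8 =828
r89=1011001 pc4: +16 =844
r90=1011010 pc4: +16 =860
r91=1011011 pc5: +32 =892
r92=1011100 pc4: +16 =908
r93=1011101 pc5: +32 =940
r94=1011110 pc5: +32 =972
r95=1011111 pc6: +64 =1036
r96=1100000 pc2: +4 =1040
r97=1100001 pc3: +8 =1048
r98=1100010 pc3: +8 =1056
r99=1100011 pc4: +16 =1072
r100=1100100 pc3: +8 =1080
r101=1100101 pc4: +16 =1096
r102=1100110 pc4: +16 =1112
r103=1100111 pc5: +32 =1144
r104=1101000 pc3: +8 =1152
r105=1101001 pc4: +16 =1168
r106=1101010 pc4: +16 =1184
r107=1101011 pc5: +32 =1216
r108=1101100 pc4: +16 =1232
r109=1101101 pc5: +32 =1264

Answer: 1264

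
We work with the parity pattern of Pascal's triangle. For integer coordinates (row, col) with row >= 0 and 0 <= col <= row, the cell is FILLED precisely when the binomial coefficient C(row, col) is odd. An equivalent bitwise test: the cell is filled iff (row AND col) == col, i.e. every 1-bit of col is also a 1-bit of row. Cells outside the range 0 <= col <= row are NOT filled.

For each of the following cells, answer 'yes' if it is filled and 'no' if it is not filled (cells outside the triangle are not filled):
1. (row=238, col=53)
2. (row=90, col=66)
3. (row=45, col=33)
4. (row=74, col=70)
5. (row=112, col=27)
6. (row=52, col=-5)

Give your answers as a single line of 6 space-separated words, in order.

Answer: no yes yes no no no

Derivation:
(238,53): row=0b11101110, col=0b110101, row AND col = 0b100100 = 36; 36 != 53 -> empty
(90,66): row=0b1011010, col=0b1000010, row AND col = 0b1000010 = 66; 66 == 66 -> filled
(45,33): row=0b101101, col=0b100001, row AND col = 0b100001 = 33; 33 == 33 -> filled
(74,70): row=0b1001010, col=0b1000110, row AND col = 0b1000010 = 66; 66 != 70 -> empty
(112,27): row=0b1110000, col=0b11011, row AND col = 0b10000 = 16; 16 != 27 -> empty
(52,-5): col outside [0, 52] -> not filled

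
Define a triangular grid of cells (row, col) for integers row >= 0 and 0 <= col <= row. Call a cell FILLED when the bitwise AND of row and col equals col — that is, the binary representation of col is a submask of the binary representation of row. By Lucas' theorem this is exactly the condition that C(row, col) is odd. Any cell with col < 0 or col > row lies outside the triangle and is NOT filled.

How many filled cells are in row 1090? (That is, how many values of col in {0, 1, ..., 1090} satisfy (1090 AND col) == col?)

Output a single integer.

1090 in binary = 10001000010
popcount(1090) = number of 1-bits in 10001000010 = 3
A col c satisfies (1090 AND c) == c iff every set bit of c is also set in 1090; each of the 3 set bits of 1090 can independently be on or off in c.
count = 2^3 = 8

Answer: 8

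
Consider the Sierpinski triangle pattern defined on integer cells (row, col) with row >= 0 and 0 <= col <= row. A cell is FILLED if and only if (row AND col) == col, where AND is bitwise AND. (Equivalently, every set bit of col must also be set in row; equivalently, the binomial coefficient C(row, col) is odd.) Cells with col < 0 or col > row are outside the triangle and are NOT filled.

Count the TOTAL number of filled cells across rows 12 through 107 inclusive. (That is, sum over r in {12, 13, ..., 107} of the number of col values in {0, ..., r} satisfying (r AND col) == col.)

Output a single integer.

Answer: 1350

Derivation:
r12=1100 pc2: +4 =4
r13=1101 pc3: +8 =12
r14=1110 pc3: +8 =20
r15=1111 pc4: +16 =36
r16=10000 pc1: +2 =38
r17=10001 pc2: +4 =42
r18=10010 pc2: +4 =46
r19=10011 pc3: +8 =54
r20=10100 pc2: +4 =58
r21=10101 pc3: +8 =66
r22=10110 pc3: +8 =74
r23=10111 pc4: +16 =90
r24=11000 pc2: +4 =94
r25=11001 pc3: +8 =102
r26=11010 pc3: +8 =110
r27=11011 pc4: +16 =126
r28=11100 pc3: +8 =134
r29=11101 pc4: +16 =150
r30=11110 pc4: +16 =166
r31=11111 pc5: +32 =198
r32=100000 pc1: +2 =200
r33=100001 pc2: +4 =204
r34=100010 pc2: +4 =208
r35=100011 pc3: +8 =216
r36=100100 pc2: +4 =220
r37=100101 pc3: +8 =228
r38=100110 pc3: +8 =236
r39=100111 pc4: +16 =252
r40=101000 pc2: +4 =256
r41=101001 pc3: +8 =264
r42=101010 pc3: +8 =272
r43=101011 pc4: +16 =288
r44=101100 pc3: +8 =296
r45=101101 pc4: +16 =312
r46=101110 pc4: +16 =328
r47=101111 pc5: +32 =360
r48=110000 pc2: +4 =364
r49=110001 pc3: +8 =372
r50=110010 pc3: +8 =380
r51=110011 pc4: +16 =396
r52=110100 pc3: +8 =404
r53=110101 pc4: +16 =420
r54=110110 pc4: +16 =436
r55=110111 pc5: +32 =468
r56=111000 pc3: +8 =476
r57=111001 pc4: +16 =492
r58=111010 pc4: +16 =508
r59=111011 pc5: +32 =540
r60=111100 pc4: +16 =556
r61=111101 pc5: +32 =588
r62=111110 pc5: +32 =620
r63=111111 pc6: +64 =684
r64=1000000 pc1: +2 =686
r65=1000001 pc2: +4 =690
r66=1000010 pc2: +4 =694
r67=1000011 pc3: +8 =702
r68=1000100 pc2: +4 =706
r69=1000101 pc3: +8 =714
r70=1000110 pc3: +8 =722
r71=1000111 pc4: +16 =738
r72=1001000 pc2: +4 =742
r73=1001001 pc3: +8 =750
r74=1001010 pc3: +8 =758
r75=1001011 pc4: +16 =774
r76=1001100 pc3: +8 =782
r77=1001101 pc4: +16 =798
r78=1001110 pc4: +16 =814
r79=1001111 pc5: +32 =846
r80=1010000 pc2: +4 =850
r81=1010001 pc3: +8 =858
r82=1010010 pc3: +8 =866
r83=1010011 pc4: +16 =882
r84=1010100 pc3: +8 =890
r85=1010101 pc4: +16 =906
r86=1010110 pc4: +16 =922
r87=1010111 pc5: +32 =954
r88=1011000 pc3: +8 =962
r89=1011001 pc4: +16 =978
r90=1011010 pc4: +16 =994
r91=1011011 pc5: +32 =1026
r92=1011100 pc4: +16 =1042
r93=1011101 pc5: +32 =1074
r94=1011110 pc5: +32 =1106
r95=1011111 pc6: +64 =1170
r96=1100000 pc2: +4 =1174
r97=1100001 pc3: +8 =1182
r98=1100010 pc3: +8 =1190
r99=1100011 pc4: +16 =1206
r100=1100100 pc3: +8 =1214
r101=1100101 pc4: +16 =1230
r102=1100110 pc4: +16 =1246
r103=1100111 pc5: +32 =1278
r104=1101000 pc3: +8 =1286
r105=1101001 pc4: +16 =1302
r106=1101010 pc4: +16 =1318
r107=1101011 pc5: +32 =1350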